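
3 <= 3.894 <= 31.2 True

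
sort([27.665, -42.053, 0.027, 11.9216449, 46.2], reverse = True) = [46.2, 27.665, 11.9216449, 0.027, -42.053]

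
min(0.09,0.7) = 0.09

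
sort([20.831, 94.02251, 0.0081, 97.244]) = [0.0081, 20.831, 94.02251, 97.244]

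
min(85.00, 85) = 85.00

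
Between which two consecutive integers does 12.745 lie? 12 and 13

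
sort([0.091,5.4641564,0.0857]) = [0.0857,0.091,5.4641564]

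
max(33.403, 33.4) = 33.403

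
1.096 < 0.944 False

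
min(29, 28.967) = 28.967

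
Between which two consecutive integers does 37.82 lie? 37 and 38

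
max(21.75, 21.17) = 21.75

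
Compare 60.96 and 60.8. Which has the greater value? 60.96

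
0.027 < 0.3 True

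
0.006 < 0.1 True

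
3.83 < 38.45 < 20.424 False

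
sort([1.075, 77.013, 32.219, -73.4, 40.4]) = [-73.4, 1.075, 32.219, 40.4, 77.013]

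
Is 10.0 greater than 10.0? No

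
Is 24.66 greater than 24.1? Yes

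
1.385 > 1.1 True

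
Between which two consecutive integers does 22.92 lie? 22 and 23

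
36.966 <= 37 True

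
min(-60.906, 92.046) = -60.906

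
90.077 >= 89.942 True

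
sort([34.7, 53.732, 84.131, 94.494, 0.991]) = [0.991, 34.7, 53.732, 84.131, 94.494]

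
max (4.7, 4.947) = 4.947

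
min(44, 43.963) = 43.963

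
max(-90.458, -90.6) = -90.458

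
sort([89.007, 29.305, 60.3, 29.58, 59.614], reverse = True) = [89.007, 60.3, 59.614, 29.58, 29.305]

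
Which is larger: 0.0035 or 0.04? 0.04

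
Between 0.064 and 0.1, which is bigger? 0.1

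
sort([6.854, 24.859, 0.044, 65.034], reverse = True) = [65.034, 24.859, 6.854, 0.044]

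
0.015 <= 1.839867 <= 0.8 False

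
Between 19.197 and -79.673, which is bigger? 19.197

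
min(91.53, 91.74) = 91.53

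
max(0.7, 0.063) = 0.7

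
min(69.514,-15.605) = -15.605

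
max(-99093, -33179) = -33179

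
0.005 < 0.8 True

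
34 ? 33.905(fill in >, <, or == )>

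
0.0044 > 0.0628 False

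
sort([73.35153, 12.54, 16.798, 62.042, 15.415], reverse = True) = [73.35153, 62.042, 16.798, 15.415, 12.54]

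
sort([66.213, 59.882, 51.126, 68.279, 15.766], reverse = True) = [68.279, 66.213, 59.882, 51.126, 15.766]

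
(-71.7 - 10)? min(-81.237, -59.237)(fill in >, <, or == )<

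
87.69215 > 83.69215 True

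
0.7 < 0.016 False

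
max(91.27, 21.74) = 91.27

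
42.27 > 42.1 True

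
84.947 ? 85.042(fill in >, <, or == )<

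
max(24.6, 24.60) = 24.60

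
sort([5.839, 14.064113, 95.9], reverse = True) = [95.9, 14.064113, 5.839]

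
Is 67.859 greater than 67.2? Yes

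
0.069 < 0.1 True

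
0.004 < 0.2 True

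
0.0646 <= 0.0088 False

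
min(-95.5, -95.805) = -95.805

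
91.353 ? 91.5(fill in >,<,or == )<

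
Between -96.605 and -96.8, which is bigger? -96.605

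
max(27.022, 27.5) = 27.5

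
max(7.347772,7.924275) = 7.924275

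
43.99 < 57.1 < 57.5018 True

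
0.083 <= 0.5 True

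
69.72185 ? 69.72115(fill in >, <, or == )>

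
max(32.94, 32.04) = 32.94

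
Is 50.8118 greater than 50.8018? Yes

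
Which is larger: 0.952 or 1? 1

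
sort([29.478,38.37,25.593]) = [25.593,29.478,38.37]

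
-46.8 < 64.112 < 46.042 False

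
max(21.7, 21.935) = 21.935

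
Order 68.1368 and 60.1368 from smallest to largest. 60.1368, 68.1368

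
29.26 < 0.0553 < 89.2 False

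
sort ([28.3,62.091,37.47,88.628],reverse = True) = [88.628,62.091,37.47,28.3]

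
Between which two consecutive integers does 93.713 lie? 93 and 94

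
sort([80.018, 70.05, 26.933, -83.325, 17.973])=[-83.325, 17.973, 26.933, 70.05, 80.018]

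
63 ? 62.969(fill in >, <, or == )>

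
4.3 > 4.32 False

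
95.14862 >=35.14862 True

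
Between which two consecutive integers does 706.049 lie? 706 and 707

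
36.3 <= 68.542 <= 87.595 True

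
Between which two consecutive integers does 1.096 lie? 1 and 2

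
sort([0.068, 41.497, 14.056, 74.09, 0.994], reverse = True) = [74.09, 41.497, 14.056, 0.994, 0.068]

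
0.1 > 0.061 True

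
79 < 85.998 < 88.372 True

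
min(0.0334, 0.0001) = 0.0001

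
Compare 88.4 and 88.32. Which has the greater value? 88.4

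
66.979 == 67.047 False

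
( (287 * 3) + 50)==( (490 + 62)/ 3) False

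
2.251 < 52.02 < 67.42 True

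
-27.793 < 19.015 True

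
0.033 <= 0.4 True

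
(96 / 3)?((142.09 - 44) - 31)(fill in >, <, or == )<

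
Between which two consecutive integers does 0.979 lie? 0 and 1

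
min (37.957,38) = 37.957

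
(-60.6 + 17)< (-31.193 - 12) True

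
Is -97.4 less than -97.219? Yes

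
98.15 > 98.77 False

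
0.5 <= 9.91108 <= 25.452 True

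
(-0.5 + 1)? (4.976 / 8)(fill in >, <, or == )<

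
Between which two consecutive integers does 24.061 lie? 24 and 25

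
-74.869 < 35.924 True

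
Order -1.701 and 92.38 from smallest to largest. -1.701, 92.38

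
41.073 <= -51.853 False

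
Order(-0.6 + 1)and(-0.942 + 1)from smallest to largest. (-0.942 + 1), (-0.6 + 1)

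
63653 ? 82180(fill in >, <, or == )<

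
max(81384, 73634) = 81384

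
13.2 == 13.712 False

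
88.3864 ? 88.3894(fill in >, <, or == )<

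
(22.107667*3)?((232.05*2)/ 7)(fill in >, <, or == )>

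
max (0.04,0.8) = 0.8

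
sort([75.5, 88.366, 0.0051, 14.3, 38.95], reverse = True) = [88.366, 75.5, 38.95, 14.3, 0.0051]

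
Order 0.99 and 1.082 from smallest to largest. 0.99, 1.082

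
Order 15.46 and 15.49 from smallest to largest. 15.46, 15.49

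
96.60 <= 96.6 True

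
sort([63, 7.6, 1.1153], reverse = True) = [63, 7.6, 1.1153]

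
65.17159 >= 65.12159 True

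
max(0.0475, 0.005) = 0.0475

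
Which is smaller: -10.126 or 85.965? -10.126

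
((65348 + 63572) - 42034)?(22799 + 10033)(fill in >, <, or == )>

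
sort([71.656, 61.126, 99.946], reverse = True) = [99.946, 71.656, 61.126]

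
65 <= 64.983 False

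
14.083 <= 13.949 False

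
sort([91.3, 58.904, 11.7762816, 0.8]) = [0.8, 11.7762816, 58.904, 91.3]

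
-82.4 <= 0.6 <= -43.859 False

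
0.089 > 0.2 False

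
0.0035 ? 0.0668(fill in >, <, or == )<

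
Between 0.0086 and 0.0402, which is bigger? 0.0402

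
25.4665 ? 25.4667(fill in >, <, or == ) <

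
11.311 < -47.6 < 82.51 False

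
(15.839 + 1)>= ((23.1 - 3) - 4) True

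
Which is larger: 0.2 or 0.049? 0.2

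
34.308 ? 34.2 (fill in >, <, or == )>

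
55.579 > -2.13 True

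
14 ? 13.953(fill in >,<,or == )>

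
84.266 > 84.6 False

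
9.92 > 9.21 True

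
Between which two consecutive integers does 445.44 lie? 445 and 446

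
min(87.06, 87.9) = 87.06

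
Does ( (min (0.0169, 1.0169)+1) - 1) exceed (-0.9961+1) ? Yes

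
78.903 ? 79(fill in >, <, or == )<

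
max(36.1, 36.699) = 36.699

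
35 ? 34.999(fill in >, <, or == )>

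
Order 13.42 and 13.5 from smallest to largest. 13.42, 13.5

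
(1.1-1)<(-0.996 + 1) False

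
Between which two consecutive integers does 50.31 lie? 50 and 51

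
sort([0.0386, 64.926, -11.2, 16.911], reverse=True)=[64.926, 16.911, 0.0386, -11.2]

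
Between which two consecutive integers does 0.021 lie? 0 and 1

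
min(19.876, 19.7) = 19.7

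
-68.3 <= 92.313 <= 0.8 False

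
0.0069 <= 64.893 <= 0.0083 False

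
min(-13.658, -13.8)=-13.8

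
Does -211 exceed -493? Yes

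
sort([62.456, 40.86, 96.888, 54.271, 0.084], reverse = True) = [96.888, 62.456, 54.271, 40.86, 0.084]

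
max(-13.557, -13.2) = -13.2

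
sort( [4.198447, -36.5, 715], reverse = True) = [715, 4.198447, -36.5]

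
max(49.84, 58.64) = 58.64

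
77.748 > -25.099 True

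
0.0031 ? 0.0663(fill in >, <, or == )<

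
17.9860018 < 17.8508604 False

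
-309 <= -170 True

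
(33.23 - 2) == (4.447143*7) False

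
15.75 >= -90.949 True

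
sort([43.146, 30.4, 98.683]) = [30.4, 43.146, 98.683]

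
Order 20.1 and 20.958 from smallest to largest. 20.1, 20.958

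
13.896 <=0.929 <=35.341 False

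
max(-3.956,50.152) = 50.152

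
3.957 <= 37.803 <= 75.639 True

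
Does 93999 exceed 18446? Yes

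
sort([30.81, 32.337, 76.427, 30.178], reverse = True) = [76.427, 32.337, 30.81, 30.178]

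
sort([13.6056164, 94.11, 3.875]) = [3.875, 13.6056164, 94.11]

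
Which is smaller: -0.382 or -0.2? -0.382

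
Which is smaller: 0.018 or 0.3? 0.018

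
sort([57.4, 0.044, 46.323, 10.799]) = [0.044, 10.799, 46.323, 57.4]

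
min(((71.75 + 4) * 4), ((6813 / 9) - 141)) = 303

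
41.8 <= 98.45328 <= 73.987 False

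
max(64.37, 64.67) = 64.67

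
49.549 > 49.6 False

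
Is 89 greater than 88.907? Yes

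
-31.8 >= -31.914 True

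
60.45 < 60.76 True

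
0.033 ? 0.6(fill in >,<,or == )<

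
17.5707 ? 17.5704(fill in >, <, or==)>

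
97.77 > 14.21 True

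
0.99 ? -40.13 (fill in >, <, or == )>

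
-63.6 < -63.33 True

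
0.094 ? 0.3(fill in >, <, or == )<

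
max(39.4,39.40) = 39.40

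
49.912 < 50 True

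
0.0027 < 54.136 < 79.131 True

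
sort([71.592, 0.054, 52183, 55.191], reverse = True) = [52183, 71.592, 55.191, 0.054]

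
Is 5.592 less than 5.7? Yes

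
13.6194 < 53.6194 True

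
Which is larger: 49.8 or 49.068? 49.8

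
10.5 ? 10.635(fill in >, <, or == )<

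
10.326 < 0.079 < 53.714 False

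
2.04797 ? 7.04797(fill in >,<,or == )<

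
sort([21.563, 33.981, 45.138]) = [21.563, 33.981, 45.138]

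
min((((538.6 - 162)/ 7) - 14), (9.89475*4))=39.579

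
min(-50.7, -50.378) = -50.7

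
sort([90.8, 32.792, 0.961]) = [0.961, 32.792, 90.8]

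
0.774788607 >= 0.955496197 False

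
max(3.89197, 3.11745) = 3.89197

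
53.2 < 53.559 True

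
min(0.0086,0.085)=0.0086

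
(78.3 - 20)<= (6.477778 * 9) True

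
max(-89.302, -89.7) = -89.302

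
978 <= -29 False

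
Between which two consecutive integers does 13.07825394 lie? 13 and 14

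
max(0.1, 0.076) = 0.1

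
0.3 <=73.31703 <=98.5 True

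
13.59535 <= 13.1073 False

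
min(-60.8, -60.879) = -60.879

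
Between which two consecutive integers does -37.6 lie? -38 and -37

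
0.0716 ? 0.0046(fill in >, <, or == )>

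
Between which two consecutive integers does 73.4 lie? 73 and 74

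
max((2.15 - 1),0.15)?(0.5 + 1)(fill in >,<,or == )<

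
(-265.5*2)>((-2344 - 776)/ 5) True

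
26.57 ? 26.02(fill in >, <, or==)>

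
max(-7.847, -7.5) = -7.5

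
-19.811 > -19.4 False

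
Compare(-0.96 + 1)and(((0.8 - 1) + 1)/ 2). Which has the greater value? (((0.8 - 1) + 1)/ 2)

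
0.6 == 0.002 False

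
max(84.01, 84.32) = 84.32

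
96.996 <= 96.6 False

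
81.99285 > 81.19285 True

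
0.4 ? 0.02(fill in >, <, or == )>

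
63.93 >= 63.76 True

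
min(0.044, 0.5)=0.044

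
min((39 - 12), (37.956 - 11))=26.956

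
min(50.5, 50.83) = 50.5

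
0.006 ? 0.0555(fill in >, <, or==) <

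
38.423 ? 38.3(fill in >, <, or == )>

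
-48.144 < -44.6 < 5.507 True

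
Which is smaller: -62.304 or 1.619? -62.304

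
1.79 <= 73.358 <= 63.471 False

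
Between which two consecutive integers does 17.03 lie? 17 and 18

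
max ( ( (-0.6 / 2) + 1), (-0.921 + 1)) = 0.7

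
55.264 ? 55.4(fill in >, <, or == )<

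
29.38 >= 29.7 False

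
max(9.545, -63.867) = 9.545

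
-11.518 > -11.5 False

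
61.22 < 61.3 True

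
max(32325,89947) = 89947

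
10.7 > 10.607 True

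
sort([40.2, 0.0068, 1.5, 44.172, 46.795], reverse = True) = [46.795, 44.172, 40.2, 1.5, 0.0068]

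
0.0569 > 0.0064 True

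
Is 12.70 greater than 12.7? No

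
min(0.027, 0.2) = 0.027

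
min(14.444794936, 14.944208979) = 14.444794936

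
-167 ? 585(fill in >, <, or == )<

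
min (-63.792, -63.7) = -63.792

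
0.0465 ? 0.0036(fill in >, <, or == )>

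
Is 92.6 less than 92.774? Yes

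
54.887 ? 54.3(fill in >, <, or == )>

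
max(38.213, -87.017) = 38.213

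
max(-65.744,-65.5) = -65.5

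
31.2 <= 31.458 True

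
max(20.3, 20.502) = 20.502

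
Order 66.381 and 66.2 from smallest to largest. 66.2,66.381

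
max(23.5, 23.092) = 23.5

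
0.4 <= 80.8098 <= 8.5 False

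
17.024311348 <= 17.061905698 True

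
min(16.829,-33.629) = -33.629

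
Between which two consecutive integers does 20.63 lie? 20 and 21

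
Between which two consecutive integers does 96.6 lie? 96 and 97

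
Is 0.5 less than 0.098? No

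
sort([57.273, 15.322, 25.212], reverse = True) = [57.273, 25.212, 15.322]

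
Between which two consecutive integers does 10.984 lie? 10 and 11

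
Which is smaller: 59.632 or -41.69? -41.69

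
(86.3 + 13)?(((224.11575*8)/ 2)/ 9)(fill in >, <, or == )<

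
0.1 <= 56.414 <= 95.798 True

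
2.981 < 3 True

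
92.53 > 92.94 False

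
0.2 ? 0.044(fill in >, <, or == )>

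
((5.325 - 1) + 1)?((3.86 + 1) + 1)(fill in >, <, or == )<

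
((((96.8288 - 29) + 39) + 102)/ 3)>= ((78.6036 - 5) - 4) True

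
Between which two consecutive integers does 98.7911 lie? 98 and 99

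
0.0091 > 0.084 False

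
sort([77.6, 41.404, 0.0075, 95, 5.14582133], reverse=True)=[95, 77.6, 41.404, 5.14582133, 0.0075]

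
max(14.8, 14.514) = 14.8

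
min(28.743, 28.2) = 28.2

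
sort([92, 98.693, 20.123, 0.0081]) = [0.0081, 20.123, 92, 98.693]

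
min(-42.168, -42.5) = -42.5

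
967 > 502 True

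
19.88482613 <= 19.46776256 False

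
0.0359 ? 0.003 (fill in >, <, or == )>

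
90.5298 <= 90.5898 True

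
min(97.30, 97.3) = 97.30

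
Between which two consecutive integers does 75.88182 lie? 75 and 76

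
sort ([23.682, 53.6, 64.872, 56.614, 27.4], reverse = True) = [64.872, 56.614, 53.6, 27.4, 23.682]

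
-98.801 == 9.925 False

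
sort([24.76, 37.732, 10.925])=[10.925, 24.76, 37.732]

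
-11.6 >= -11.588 False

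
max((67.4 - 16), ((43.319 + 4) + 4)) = 51.4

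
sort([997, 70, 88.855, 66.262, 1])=[1, 66.262, 70, 88.855, 997]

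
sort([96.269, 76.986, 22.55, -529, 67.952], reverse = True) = [96.269, 76.986, 67.952, 22.55, -529]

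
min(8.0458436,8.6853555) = 8.0458436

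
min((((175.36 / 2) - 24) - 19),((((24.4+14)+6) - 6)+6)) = 44.4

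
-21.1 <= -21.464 False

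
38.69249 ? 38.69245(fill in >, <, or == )>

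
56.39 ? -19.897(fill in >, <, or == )>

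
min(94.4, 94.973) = 94.4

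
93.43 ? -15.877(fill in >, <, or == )>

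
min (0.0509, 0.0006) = 0.0006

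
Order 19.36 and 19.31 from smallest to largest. 19.31,19.36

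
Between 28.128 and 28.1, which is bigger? 28.128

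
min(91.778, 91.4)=91.4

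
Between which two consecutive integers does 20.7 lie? 20 and 21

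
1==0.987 False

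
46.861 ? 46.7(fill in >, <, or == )>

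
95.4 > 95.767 False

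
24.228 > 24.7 False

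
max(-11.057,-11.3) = -11.057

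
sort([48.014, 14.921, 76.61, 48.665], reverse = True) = [76.61, 48.665, 48.014, 14.921]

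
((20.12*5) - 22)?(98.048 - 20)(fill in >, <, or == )>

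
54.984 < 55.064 True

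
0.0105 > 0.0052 True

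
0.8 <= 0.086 False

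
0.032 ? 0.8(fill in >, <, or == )<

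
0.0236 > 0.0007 True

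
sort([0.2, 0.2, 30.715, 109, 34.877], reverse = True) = [109, 34.877, 30.715, 0.2, 0.2]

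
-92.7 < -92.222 True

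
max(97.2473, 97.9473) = 97.9473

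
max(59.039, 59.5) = 59.5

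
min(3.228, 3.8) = 3.228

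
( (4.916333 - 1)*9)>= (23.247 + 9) True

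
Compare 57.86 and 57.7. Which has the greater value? 57.86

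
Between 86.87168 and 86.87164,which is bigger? 86.87168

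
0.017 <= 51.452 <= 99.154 True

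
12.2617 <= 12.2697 True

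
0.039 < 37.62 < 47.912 True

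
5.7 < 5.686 False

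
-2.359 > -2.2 False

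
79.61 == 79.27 False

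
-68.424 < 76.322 True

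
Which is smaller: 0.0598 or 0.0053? 0.0053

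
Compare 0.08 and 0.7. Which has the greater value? 0.7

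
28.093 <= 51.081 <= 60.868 True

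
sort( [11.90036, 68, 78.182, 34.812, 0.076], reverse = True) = [78.182, 68, 34.812, 11.90036, 0.076]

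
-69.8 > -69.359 False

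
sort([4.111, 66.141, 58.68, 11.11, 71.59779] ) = [4.111, 11.11, 58.68, 66.141, 71.59779]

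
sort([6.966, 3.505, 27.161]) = [3.505, 6.966, 27.161]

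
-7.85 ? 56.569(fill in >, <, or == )<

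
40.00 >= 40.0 True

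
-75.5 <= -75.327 True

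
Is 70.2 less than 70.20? No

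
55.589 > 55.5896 False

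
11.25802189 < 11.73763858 True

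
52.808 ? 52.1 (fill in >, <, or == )>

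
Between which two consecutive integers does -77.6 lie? -78 and -77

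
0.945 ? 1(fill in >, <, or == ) <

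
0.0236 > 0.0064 True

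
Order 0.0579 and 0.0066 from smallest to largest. 0.0066, 0.0579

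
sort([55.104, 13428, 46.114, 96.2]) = [46.114, 55.104, 96.2, 13428]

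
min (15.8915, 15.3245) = 15.3245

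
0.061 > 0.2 False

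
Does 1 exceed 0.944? Yes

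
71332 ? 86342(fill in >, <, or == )<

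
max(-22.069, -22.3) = -22.069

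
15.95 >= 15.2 True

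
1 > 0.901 True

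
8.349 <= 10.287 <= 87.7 True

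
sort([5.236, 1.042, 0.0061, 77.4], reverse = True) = [77.4, 5.236, 1.042, 0.0061]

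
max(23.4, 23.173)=23.4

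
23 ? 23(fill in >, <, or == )==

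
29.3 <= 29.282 False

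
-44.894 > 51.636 False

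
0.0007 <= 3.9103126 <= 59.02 True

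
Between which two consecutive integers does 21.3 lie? 21 and 22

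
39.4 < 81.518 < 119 True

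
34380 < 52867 True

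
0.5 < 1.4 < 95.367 True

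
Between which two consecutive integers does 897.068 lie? 897 and 898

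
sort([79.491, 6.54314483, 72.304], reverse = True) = [79.491, 72.304, 6.54314483]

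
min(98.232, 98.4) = 98.232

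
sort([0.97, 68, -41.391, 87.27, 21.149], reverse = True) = [87.27, 68, 21.149, 0.97, -41.391]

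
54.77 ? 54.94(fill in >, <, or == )<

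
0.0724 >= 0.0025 True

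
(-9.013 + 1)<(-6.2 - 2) False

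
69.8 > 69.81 False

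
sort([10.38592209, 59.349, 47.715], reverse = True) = [59.349, 47.715, 10.38592209]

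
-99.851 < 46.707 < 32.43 False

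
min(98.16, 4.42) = 4.42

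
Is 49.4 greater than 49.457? No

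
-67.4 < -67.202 True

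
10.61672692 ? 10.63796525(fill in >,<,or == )<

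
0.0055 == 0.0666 False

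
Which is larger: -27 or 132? 132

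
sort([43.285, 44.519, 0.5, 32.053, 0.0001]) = [0.0001, 0.5, 32.053, 43.285, 44.519]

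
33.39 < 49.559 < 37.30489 False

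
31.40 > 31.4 False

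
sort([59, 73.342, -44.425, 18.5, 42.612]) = [-44.425, 18.5, 42.612, 59, 73.342]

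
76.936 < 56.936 False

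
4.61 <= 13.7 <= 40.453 True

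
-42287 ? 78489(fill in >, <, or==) <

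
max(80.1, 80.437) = 80.437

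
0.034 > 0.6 False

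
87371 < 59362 False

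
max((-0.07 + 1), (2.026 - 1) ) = 1.026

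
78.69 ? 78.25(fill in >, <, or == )>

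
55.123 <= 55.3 True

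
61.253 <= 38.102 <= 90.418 False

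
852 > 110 True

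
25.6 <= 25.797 True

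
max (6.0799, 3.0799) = 6.0799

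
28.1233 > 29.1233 False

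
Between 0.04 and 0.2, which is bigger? 0.2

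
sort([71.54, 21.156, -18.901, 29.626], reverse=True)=[71.54, 29.626, 21.156, -18.901]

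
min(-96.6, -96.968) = -96.968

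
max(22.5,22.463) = 22.5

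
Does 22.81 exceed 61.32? No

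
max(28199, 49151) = 49151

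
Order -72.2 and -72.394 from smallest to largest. -72.394, -72.2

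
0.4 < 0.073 False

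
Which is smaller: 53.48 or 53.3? 53.3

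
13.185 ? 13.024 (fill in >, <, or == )>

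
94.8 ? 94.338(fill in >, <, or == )>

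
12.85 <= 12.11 False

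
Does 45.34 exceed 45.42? No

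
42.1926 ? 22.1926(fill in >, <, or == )>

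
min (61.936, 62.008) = 61.936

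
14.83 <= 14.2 False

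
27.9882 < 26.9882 False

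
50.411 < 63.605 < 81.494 True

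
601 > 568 True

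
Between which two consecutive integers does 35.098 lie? 35 and 36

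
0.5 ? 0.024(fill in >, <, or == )>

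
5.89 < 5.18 False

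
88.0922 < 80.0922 False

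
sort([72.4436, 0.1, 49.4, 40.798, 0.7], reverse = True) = [72.4436, 49.4, 40.798, 0.7, 0.1]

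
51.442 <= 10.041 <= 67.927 False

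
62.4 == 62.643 False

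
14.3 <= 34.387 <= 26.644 False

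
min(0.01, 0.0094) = 0.0094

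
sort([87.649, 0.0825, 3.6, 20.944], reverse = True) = [87.649, 20.944, 3.6, 0.0825]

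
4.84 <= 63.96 True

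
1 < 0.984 False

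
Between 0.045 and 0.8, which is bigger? 0.8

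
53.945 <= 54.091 True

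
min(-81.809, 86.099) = -81.809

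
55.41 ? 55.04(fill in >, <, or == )>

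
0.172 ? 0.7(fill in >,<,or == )<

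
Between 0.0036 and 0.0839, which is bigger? 0.0839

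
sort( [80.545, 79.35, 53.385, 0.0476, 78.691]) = [0.0476, 53.385, 78.691, 79.35, 80.545]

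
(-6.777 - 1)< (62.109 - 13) True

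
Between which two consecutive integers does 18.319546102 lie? 18 and 19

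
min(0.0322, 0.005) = 0.005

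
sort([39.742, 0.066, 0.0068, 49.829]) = [0.0068, 0.066, 39.742, 49.829]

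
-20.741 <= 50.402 True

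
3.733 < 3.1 False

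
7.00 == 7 True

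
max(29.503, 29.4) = 29.503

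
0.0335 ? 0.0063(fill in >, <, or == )>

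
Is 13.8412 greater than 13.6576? Yes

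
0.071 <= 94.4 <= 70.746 False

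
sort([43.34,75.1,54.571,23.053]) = [23.053,43.34,54.571,75.1]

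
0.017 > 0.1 False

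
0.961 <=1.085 True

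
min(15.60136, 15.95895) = 15.60136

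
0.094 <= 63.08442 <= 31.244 False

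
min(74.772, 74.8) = 74.772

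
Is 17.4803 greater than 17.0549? Yes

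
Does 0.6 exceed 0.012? Yes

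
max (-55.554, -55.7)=-55.554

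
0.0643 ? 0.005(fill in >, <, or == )>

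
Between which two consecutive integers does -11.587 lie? -12 and -11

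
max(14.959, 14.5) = 14.959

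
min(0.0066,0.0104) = 0.0066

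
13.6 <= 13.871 True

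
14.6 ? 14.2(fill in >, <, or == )>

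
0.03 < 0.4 True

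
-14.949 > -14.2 False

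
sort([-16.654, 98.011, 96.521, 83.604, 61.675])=[-16.654, 61.675, 83.604, 96.521, 98.011]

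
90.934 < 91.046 True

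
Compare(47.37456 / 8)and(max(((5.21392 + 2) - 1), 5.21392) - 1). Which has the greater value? (47.37456 / 8)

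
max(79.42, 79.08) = 79.42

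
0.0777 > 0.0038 True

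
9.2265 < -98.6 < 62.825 False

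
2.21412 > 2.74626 False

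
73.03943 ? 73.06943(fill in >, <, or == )<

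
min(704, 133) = 133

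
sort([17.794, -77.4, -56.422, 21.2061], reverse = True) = [21.2061, 17.794, -56.422, -77.4]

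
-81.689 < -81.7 False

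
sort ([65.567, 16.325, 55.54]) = [16.325, 55.54, 65.567]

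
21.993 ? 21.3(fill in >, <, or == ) >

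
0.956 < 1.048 True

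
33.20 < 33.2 False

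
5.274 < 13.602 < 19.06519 True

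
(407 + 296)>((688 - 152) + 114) True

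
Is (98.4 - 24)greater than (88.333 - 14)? Yes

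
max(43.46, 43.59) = 43.59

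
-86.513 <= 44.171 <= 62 True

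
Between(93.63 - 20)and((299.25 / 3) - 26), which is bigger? ((299.25 / 3) - 26)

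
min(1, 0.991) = 0.991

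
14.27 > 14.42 False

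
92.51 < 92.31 False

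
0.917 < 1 True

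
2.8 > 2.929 False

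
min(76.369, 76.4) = 76.369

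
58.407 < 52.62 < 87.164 False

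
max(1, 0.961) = 1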